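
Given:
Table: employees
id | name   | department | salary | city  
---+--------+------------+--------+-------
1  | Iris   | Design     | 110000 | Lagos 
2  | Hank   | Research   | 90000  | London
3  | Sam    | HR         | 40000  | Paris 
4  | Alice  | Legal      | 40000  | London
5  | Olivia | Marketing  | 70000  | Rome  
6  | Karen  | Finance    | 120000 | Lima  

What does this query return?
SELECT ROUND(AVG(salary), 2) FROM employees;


SUM(salary) = 470000
COUNT = 6
ROUND(AVG, 2) = ROUND(470000 / 6, 2) = 78333.33

78333.33


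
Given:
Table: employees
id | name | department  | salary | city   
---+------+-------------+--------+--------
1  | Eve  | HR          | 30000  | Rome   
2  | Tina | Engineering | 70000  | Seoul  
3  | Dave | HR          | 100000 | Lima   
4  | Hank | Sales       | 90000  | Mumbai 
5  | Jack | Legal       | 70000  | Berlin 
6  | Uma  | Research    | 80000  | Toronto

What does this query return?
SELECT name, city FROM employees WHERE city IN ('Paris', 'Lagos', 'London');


Filtering: city IN ('Paris', 'Lagos', 'London')
Matching: 0 rows

Empty result set (0 rows)


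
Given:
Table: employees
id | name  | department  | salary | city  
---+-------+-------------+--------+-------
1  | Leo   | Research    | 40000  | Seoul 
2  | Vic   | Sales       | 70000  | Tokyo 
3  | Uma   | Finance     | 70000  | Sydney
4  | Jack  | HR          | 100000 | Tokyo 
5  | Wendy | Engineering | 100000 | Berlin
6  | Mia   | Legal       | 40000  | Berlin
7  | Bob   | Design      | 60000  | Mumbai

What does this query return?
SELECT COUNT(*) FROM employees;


COUNT(*) counts all rows

7


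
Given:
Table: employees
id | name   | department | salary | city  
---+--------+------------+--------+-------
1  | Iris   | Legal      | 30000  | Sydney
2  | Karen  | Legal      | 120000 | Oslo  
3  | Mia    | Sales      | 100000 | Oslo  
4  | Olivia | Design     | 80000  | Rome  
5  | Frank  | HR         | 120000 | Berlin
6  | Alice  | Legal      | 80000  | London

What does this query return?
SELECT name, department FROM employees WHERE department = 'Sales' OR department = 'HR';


Filtering: department = 'Sales' OR 'HR'
Matching: 2 rows

2 rows:
Mia, Sales
Frank, HR


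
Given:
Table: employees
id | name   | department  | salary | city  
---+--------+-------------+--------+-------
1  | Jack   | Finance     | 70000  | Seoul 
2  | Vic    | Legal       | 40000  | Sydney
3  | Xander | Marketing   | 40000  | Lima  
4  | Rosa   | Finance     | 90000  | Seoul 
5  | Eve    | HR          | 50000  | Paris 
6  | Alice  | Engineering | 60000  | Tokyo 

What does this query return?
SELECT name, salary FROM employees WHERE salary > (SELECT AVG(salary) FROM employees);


Subquery: AVG(salary) = 58333.33
Filtering: salary > 58333.33
  Jack (70000) -> MATCH
  Rosa (90000) -> MATCH
  Alice (60000) -> MATCH


3 rows:
Jack, 70000
Rosa, 90000
Alice, 60000


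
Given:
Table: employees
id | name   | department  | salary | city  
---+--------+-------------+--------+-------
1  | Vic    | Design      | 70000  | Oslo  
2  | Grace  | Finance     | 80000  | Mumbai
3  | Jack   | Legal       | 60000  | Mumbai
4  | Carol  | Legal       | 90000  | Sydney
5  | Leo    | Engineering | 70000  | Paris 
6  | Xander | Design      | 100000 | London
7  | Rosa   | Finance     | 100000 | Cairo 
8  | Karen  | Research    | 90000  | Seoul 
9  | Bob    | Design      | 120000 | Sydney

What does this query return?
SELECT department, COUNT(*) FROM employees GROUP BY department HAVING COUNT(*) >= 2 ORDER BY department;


Groups with count >= 2:
  Design: 3 -> PASS
  Finance: 2 -> PASS
  Legal: 2 -> PASS
  Engineering: 1 -> filtered out
  Research: 1 -> filtered out


3 groups:
Design, 3
Finance, 2
Legal, 2


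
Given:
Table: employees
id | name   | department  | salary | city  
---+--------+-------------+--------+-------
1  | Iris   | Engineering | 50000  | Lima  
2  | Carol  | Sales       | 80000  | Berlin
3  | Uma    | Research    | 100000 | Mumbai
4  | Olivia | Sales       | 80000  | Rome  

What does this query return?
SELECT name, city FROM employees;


Projecting columns: name, city

4 rows:
Iris, Lima
Carol, Berlin
Uma, Mumbai
Olivia, Rome


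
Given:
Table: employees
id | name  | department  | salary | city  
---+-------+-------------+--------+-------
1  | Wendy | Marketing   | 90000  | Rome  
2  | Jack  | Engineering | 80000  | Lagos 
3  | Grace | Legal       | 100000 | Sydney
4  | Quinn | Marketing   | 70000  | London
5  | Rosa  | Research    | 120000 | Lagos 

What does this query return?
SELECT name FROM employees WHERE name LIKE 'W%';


LIKE 'W%' matches names starting with 'W'
Matching: 1

1 rows:
Wendy


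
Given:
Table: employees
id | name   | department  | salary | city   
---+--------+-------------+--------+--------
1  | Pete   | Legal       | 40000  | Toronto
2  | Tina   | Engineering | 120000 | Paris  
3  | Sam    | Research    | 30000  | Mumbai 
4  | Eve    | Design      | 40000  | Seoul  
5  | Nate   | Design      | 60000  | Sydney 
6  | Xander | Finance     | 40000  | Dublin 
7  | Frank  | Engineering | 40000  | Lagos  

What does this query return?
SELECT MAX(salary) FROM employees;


Salaries: 40000, 120000, 30000, 40000, 60000, 40000, 40000
MAX = 120000

120000


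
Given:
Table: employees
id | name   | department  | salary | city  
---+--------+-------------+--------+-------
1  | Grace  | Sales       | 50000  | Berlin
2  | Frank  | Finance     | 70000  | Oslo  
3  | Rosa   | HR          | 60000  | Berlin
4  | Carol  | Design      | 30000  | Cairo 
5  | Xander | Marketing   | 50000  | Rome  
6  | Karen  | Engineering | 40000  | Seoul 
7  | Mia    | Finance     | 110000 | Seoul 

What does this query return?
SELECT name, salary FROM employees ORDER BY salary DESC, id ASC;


Sorting by salary DESC, then id ASC for ties

7 rows:
Mia, 110000
Frank, 70000
Rosa, 60000
Grace, 50000
Xander, 50000
Karen, 40000
Carol, 30000


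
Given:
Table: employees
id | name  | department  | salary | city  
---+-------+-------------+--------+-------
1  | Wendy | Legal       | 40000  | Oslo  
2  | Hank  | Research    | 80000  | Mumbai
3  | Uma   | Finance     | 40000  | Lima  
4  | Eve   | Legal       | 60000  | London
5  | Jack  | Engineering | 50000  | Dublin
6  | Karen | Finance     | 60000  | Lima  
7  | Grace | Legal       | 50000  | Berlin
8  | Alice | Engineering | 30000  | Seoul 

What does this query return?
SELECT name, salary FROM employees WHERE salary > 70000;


Filtering: salary > 70000
Matching: 1 rows

1 rows:
Hank, 80000


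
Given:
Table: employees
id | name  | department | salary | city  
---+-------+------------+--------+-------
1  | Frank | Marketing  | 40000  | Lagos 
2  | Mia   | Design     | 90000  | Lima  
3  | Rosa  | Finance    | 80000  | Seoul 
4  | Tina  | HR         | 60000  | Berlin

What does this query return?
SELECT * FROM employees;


SELECT * returns all 4 rows with all columns

4 rows:
1, Frank, Marketing, 40000, Lagos
2, Mia, Design, 90000, Lima
3, Rosa, Finance, 80000, Seoul
4, Tina, HR, 60000, Berlin


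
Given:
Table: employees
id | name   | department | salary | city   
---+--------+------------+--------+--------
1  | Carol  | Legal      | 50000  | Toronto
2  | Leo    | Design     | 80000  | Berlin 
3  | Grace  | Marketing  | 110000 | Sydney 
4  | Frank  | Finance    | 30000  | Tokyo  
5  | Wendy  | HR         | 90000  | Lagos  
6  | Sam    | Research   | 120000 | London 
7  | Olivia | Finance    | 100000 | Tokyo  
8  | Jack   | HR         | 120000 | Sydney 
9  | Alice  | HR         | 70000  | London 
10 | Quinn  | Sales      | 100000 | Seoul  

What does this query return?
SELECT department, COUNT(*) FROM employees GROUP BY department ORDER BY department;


Assigning each row to its department group:
  Carol -> Legal
  Leo -> Design
  Grace -> Marketing
  Frank -> Finance
  Wendy -> HR
  Sam -> Research
  Olivia -> Finance
  Jack -> HR
  Alice -> HR
  Quinn -> Sales


7 groups:
Design, 1
Finance, 2
HR, 3
Legal, 1
Marketing, 1
Research, 1
Sales, 1


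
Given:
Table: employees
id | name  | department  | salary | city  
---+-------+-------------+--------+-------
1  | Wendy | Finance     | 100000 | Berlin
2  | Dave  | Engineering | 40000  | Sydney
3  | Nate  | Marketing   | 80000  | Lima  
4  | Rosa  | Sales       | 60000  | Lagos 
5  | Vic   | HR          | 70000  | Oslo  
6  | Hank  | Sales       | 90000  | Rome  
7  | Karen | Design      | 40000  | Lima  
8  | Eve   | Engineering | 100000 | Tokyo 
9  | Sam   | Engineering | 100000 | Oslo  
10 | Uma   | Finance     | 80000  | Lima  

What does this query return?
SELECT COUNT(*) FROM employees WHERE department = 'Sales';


Counting rows where department = 'Sales'
  Rosa -> MATCH
  Hank -> MATCH


2


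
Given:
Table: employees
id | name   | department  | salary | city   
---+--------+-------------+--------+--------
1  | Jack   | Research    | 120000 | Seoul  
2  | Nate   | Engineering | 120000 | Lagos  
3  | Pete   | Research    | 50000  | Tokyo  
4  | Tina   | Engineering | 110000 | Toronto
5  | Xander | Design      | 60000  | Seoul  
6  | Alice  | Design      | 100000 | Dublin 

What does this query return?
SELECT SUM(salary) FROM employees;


SUM(salary) = 120000 + 120000 + 50000 + 110000 + 60000 + 100000 = 560000

560000


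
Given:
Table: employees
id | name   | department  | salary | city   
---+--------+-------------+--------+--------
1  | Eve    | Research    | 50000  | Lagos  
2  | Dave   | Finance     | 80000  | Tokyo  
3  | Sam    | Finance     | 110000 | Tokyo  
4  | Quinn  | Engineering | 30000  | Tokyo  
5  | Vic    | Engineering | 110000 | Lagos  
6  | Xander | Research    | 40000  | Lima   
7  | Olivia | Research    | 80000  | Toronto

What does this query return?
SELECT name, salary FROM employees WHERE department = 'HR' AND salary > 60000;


Filtering: department = 'HR' AND salary > 60000
Matching: 0 rows

Empty result set (0 rows)


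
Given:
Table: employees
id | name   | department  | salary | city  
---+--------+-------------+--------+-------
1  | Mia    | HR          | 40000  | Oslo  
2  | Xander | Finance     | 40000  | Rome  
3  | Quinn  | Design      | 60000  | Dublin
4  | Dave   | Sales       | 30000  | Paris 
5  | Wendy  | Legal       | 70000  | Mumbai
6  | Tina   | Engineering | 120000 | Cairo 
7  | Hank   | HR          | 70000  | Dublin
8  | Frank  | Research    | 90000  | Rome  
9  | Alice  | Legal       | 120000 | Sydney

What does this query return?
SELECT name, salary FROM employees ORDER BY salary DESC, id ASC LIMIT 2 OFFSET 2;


Sort by salary DESC (id ASC tiebreak), then skip 2 and take 2
Rows 3 through 4

2 rows:
Frank, 90000
Wendy, 70000


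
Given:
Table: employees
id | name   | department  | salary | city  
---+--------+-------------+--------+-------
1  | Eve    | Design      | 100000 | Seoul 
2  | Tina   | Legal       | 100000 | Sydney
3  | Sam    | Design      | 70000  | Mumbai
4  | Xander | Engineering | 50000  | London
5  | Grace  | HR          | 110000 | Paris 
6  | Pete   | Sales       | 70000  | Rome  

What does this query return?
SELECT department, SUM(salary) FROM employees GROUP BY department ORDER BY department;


Summing salary within each department:
  Design: 100000 + 70000 = 170000
  Engineering: 50000 = 50000
  HR: 110000 = 110000
  Legal: 100000 = 100000
  Sales: 70000 = 70000


5 groups:
Design, 170000
Engineering, 50000
HR, 110000
Legal, 100000
Sales, 70000


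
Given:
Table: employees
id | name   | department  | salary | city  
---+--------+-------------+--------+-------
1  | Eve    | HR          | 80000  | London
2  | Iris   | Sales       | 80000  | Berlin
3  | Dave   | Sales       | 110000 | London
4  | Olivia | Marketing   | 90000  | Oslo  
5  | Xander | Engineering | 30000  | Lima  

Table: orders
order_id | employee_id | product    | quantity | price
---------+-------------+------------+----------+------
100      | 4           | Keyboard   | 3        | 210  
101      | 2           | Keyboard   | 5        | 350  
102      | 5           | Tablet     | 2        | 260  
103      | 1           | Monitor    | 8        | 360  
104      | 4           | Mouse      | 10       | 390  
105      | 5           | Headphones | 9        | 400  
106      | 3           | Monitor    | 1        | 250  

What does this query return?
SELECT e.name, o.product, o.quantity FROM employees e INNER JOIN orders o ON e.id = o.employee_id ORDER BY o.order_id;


Joining employees.id = orders.employee_id:
  employee Olivia (id=4) -> order Keyboard
  employee Iris (id=2) -> order Keyboard
  employee Xander (id=5) -> order Tablet
  employee Eve (id=1) -> order Monitor
  employee Olivia (id=4) -> order Mouse
  employee Xander (id=5) -> order Headphones
  employee Dave (id=3) -> order Monitor


7 rows:
Olivia, Keyboard, 3
Iris, Keyboard, 5
Xander, Tablet, 2
Eve, Monitor, 8
Olivia, Mouse, 10
Xander, Headphones, 9
Dave, Monitor, 1


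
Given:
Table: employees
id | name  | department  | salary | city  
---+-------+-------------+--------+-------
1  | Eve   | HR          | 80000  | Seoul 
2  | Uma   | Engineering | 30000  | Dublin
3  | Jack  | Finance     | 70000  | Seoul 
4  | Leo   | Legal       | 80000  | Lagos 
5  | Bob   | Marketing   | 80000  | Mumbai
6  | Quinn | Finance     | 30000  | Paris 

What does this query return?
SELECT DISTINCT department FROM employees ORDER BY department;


All 'department' values (row order): HR, Engineering, Finance, Legal, Marketing, Finance
Removing duplicates leaves 5 unique value(s).

5 values:
Engineering
Finance
HR
Legal
Marketing


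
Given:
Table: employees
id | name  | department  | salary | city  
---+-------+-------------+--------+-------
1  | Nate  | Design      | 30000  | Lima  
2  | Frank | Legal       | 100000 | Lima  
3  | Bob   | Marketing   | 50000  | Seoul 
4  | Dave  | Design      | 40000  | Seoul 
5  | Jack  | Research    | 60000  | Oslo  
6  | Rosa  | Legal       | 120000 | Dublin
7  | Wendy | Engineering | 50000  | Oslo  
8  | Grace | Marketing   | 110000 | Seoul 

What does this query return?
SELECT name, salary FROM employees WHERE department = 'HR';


Filtering: department = 'HR'
Matching rows: 0

Empty result set (0 rows)


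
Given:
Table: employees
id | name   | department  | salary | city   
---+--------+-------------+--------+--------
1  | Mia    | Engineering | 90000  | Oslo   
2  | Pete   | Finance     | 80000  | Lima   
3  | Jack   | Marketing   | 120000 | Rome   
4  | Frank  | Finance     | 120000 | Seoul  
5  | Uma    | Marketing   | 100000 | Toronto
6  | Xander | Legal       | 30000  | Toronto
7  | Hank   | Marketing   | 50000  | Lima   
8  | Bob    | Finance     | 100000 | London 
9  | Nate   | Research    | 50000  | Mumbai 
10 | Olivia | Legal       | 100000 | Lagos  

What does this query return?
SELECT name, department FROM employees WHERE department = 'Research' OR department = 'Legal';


Filtering: department = 'Research' OR 'Legal'
Matching: 3 rows

3 rows:
Xander, Legal
Nate, Research
Olivia, Legal


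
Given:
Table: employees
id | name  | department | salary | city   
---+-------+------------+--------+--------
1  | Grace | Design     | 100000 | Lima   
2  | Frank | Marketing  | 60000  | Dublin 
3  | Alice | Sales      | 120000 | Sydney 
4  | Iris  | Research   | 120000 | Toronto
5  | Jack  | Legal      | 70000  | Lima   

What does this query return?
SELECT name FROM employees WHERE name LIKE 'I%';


LIKE 'I%' matches names starting with 'I'
Matching: 1

1 rows:
Iris


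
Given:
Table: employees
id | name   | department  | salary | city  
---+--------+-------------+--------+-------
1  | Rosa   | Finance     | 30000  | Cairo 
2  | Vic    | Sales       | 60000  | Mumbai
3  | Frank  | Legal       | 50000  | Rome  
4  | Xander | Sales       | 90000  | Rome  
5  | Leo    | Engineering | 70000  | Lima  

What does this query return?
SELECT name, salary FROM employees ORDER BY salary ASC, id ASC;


Sorting by salary ASC, then id ASC for ties

5 rows:
Rosa, 30000
Frank, 50000
Vic, 60000
Leo, 70000
Xander, 90000


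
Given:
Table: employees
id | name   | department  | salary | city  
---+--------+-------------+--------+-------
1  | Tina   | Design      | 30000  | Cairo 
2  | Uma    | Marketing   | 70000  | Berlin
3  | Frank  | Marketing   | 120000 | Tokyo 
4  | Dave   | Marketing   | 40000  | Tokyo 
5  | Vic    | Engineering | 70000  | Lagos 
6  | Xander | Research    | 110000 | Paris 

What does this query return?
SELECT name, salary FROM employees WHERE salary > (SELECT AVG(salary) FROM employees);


Subquery: AVG(salary) = 73333.33
Filtering: salary > 73333.33
  Frank (120000) -> MATCH
  Xander (110000) -> MATCH


2 rows:
Frank, 120000
Xander, 110000


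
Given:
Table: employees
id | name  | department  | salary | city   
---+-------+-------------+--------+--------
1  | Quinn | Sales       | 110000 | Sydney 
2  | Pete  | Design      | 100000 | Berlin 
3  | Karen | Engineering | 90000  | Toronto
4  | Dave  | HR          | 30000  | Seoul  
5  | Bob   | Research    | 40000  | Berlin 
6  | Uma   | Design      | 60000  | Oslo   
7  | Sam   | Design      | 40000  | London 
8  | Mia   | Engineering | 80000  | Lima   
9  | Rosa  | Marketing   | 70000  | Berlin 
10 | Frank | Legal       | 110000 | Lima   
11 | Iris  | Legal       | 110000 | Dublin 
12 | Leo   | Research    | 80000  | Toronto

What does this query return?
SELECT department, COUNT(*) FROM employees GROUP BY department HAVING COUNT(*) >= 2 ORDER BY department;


Groups with count >= 2:
  Design: 3 -> PASS
  Engineering: 2 -> PASS
  Legal: 2 -> PASS
  Research: 2 -> PASS
  HR: 1 -> filtered out
  Marketing: 1 -> filtered out
  Sales: 1 -> filtered out


4 groups:
Design, 3
Engineering, 2
Legal, 2
Research, 2


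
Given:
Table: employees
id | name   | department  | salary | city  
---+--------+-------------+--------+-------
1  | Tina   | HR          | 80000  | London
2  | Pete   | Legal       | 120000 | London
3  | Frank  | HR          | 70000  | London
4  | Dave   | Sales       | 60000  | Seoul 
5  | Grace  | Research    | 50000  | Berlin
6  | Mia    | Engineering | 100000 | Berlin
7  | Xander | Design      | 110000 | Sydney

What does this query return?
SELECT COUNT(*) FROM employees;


COUNT(*) counts all rows

7


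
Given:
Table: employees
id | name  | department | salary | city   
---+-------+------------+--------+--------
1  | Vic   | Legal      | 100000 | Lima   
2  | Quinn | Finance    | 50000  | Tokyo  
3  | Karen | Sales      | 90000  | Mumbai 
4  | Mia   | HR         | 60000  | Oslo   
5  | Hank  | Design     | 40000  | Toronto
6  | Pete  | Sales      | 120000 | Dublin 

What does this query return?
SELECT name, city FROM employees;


Projecting columns: name, city

6 rows:
Vic, Lima
Quinn, Tokyo
Karen, Mumbai
Mia, Oslo
Hank, Toronto
Pete, Dublin


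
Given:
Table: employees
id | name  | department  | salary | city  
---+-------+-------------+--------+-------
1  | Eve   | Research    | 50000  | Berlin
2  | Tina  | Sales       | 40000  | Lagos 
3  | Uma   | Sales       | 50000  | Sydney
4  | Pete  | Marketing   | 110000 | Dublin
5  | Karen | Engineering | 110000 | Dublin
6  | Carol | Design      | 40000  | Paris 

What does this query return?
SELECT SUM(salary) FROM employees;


SUM(salary) = 50000 + 40000 + 50000 + 110000 + 110000 + 40000 = 400000

400000


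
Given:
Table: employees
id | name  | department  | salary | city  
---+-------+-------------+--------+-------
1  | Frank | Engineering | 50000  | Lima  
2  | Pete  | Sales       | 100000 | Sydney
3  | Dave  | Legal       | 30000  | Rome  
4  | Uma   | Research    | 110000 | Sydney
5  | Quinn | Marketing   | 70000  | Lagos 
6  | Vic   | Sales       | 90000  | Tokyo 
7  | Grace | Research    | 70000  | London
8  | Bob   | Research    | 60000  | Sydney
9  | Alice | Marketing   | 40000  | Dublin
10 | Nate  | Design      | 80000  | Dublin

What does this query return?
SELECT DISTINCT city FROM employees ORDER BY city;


All 'city' values (row order): Lima, Sydney, Rome, Sydney, Lagos, Tokyo, London, Sydney, Dublin, Dublin
Removing duplicates leaves 7 unique value(s).

7 values:
Dublin
Lagos
Lima
London
Rome
Sydney
Tokyo


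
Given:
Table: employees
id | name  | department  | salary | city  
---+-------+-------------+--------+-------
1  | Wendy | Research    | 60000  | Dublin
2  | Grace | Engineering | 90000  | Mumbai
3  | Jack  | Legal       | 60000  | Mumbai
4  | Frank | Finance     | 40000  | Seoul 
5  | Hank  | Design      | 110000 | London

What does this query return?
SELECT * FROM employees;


SELECT * returns all 5 rows with all columns

5 rows:
1, Wendy, Research, 60000, Dublin
2, Grace, Engineering, 90000, Mumbai
3, Jack, Legal, 60000, Mumbai
4, Frank, Finance, 40000, Seoul
5, Hank, Design, 110000, London


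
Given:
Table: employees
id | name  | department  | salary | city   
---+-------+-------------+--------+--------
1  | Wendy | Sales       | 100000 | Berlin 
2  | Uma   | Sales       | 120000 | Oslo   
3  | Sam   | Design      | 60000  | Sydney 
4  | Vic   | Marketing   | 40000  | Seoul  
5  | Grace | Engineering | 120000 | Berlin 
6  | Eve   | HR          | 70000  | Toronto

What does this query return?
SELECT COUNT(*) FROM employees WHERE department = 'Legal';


Counting rows where department = 'Legal'


0


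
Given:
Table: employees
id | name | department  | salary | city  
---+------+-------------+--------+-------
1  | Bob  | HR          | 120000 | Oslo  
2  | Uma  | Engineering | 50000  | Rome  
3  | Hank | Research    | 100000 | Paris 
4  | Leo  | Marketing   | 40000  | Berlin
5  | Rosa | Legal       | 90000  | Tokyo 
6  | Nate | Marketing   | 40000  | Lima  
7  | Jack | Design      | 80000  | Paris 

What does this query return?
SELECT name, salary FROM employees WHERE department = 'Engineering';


Filtering: department = 'Engineering'
Matching rows: 1

1 rows:
Uma, 50000


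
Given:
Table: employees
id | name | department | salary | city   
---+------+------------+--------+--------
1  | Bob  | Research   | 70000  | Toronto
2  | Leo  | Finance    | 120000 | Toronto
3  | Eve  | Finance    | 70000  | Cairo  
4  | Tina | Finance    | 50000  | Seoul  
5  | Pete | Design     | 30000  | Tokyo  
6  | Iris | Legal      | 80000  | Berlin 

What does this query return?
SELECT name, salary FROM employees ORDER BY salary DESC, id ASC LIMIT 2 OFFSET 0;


Sort by salary DESC (id ASC tiebreak), then skip 0 and take 2
Rows 1 through 2

2 rows:
Leo, 120000
Iris, 80000


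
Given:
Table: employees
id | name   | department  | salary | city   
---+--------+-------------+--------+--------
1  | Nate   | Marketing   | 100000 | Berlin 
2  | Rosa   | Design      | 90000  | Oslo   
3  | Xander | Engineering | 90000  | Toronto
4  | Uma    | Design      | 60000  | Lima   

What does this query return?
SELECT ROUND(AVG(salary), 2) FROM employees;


SUM(salary) = 340000
COUNT = 4
ROUND(AVG, 2) = ROUND(340000 / 4, 2) = 85000.0

85000.0


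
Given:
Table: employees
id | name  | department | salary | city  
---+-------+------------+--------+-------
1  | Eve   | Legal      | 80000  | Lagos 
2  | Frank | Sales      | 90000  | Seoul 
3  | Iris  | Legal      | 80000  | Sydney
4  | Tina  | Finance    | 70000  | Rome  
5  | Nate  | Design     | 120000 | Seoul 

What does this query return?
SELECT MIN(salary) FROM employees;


Salaries: 80000, 90000, 80000, 70000, 120000
MIN = 70000

70000


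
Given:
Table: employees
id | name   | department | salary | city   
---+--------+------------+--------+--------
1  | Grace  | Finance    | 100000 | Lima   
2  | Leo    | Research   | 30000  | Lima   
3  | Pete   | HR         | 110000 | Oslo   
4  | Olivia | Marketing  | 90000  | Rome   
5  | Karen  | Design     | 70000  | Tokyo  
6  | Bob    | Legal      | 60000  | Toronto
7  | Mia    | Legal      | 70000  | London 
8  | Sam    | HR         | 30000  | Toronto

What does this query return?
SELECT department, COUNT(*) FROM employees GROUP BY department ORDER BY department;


Assigning each row to its department group:
  Grace -> Finance
  Leo -> Research
  Pete -> HR
  Olivia -> Marketing
  Karen -> Design
  Bob -> Legal
  Mia -> Legal
  Sam -> HR


6 groups:
Design, 1
Finance, 1
HR, 2
Legal, 2
Marketing, 1
Research, 1


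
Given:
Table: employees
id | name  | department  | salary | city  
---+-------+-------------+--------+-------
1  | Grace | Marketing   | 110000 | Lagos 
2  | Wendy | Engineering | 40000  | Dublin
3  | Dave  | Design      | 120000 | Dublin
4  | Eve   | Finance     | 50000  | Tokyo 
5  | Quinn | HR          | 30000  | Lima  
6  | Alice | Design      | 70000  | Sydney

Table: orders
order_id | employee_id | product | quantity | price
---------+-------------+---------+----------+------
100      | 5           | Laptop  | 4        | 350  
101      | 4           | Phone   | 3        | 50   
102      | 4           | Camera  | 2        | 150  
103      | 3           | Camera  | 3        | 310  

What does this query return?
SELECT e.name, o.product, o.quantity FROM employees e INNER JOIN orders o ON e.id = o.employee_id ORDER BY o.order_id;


Joining employees.id = orders.employee_id:
  employee Quinn (id=5) -> order Laptop
  employee Eve (id=4) -> order Phone
  employee Eve (id=4) -> order Camera
  employee Dave (id=3) -> order Camera


4 rows:
Quinn, Laptop, 4
Eve, Phone, 3
Eve, Camera, 2
Dave, Camera, 3


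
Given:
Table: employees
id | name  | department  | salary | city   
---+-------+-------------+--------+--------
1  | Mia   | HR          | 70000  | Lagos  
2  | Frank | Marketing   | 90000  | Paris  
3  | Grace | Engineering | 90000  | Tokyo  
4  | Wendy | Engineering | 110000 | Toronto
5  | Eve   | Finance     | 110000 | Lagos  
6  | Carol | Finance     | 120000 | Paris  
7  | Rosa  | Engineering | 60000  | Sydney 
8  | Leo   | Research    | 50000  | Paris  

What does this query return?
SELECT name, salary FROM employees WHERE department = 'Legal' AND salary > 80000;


Filtering: department = 'Legal' AND salary > 80000
Matching: 0 rows

Empty result set (0 rows)


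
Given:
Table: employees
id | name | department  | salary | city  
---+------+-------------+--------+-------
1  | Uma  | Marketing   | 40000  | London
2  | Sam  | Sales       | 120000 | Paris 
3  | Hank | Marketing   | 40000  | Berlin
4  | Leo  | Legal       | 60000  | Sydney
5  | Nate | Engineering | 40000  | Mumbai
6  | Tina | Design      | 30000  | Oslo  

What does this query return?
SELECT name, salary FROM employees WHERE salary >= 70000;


Filtering: salary >= 70000
Matching: 1 rows

1 rows:
Sam, 120000


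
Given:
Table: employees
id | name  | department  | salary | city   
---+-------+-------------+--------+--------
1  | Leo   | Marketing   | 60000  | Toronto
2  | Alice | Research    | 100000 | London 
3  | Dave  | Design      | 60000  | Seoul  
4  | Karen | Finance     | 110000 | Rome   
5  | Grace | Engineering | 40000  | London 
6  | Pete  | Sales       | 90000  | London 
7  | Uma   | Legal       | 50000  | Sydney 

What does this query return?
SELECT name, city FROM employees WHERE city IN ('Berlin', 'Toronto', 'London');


Filtering: city IN ('Berlin', 'Toronto', 'London')
Matching: 4 rows

4 rows:
Leo, Toronto
Alice, London
Grace, London
Pete, London


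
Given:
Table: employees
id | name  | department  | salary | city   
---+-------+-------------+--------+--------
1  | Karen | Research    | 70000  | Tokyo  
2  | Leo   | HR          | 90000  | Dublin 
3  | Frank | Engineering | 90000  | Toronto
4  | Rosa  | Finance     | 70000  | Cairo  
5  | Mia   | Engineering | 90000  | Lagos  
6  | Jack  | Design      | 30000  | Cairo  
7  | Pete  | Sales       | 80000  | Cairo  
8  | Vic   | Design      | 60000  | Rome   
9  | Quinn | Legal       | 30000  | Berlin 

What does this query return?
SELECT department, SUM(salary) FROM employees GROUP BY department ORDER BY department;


Summing salary within each department:
  Design: 30000 + 60000 = 90000
  Engineering: 90000 + 90000 = 180000
  Finance: 70000 = 70000
  HR: 90000 = 90000
  Legal: 30000 = 30000
  Research: 70000 = 70000
  Sales: 80000 = 80000


7 groups:
Design, 90000
Engineering, 180000
Finance, 70000
HR, 90000
Legal, 30000
Research, 70000
Sales, 80000


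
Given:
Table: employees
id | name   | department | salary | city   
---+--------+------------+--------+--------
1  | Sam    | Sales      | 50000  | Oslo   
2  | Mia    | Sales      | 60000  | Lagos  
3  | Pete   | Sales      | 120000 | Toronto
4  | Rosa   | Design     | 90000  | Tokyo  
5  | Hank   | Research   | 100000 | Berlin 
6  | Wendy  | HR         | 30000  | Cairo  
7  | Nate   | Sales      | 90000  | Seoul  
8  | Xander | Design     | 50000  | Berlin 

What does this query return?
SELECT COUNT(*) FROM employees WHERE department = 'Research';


Counting rows where department = 'Research'
  Hank -> MATCH


1


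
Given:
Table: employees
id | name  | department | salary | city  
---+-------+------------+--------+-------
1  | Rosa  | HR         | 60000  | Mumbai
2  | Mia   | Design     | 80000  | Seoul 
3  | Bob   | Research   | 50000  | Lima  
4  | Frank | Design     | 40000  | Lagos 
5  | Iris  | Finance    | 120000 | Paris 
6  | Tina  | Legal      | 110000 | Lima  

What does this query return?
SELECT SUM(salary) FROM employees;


SUM(salary) = 60000 + 80000 + 50000 + 40000 + 120000 + 110000 = 460000

460000


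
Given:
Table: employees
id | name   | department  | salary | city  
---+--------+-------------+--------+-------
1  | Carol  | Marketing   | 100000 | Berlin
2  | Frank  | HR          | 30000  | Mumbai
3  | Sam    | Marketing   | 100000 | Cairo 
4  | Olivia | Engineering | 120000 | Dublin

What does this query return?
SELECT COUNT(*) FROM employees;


COUNT(*) counts all rows

4


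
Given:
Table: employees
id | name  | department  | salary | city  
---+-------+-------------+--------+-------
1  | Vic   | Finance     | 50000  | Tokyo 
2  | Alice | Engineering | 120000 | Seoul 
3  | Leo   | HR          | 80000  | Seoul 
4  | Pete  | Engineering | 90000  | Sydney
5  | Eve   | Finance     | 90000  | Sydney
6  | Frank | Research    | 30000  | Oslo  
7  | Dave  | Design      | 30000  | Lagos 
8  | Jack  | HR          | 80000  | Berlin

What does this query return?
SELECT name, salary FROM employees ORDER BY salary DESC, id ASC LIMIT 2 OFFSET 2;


Sort by salary DESC (id ASC tiebreak), then skip 2 and take 2
Rows 3 through 4

2 rows:
Eve, 90000
Leo, 80000


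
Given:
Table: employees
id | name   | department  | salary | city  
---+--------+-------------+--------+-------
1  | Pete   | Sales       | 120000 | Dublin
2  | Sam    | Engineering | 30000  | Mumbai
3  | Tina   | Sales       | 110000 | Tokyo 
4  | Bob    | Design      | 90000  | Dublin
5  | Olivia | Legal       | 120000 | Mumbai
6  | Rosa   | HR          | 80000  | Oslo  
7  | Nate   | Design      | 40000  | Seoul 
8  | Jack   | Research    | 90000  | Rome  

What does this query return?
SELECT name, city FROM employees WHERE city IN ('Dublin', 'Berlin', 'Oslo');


Filtering: city IN ('Dublin', 'Berlin', 'Oslo')
Matching: 3 rows

3 rows:
Pete, Dublin
Bob, Dublin
Rosa, Oslo


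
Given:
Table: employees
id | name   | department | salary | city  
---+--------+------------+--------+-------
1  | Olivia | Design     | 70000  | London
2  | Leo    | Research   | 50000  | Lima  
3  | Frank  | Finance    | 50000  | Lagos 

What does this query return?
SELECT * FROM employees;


SELECT * returns all 3 rows with all columns

3 rows:
1, Olivia, Design, 70000, London
2, Leo, Research, 50000, Lima
3, Frank, Finance, 50000, Lagos


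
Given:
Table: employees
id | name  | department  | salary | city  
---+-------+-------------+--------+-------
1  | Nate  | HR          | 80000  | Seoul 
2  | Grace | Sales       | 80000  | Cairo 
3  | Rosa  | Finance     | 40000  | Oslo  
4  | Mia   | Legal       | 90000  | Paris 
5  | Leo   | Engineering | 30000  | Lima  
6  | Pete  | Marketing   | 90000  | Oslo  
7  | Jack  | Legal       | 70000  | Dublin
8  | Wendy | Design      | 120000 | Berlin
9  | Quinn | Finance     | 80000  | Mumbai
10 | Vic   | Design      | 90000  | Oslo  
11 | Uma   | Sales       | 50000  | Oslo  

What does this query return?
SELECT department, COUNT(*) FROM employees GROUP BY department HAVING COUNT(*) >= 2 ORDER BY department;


Groups with count >= 2:
  Design: 2 -> PASS
  Finance: 2 -> PASS
  Legal: 2 -> PASS
  Sales: 2 -> PASS
  Engineering: 1 -> filtered out
  HR: 1 -> filtered out
  Marketing: 1 -> filtered out


4 groups:
Design, 2
Finance, 2
Legal, 2
Sales, 2


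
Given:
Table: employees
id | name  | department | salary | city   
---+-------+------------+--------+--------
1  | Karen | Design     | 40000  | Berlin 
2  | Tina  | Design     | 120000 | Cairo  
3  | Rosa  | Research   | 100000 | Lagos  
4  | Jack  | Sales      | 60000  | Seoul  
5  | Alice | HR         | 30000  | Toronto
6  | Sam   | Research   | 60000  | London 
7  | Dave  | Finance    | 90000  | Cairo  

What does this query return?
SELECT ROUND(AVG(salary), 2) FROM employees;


SUM(salary) = 500000
COUNT = 7
ROUND(AVG, 2) = ROUND(500000 / 7, 2) = 71428.57

71428.57


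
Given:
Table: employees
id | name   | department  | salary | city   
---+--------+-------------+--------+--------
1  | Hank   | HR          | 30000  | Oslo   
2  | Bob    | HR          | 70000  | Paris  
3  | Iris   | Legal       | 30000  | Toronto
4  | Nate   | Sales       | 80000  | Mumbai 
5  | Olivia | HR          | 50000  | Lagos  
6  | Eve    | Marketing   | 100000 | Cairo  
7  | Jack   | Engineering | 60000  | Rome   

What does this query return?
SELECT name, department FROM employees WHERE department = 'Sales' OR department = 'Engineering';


Filtering: department = 'Sales' OR 'Engineering'
Matching: 2 rows

2 rows:
Nate, Sales
Jack, Engineering


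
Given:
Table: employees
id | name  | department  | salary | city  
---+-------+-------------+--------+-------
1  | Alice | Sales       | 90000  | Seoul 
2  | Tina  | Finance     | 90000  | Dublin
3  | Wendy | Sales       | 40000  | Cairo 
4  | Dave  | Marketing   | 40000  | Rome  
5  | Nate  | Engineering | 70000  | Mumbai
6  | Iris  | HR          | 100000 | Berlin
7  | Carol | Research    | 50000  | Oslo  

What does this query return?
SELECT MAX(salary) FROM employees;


Salaries: 90000, 90000, 40000, 40000, 70000, 100000, 50000
MAX = 100000

100000


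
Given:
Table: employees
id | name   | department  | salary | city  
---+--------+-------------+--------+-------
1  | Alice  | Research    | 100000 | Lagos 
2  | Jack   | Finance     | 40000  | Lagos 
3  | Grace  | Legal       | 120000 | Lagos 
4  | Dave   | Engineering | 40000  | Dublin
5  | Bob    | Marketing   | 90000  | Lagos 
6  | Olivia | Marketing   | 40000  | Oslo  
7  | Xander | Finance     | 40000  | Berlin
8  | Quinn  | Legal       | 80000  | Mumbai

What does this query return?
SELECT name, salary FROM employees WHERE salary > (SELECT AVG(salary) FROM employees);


Subquery: AVG(salary) = 68750.0
Filtering: salary > 68750.0
  Alice (100000) -> MATCH
  Grace (120000) -> MATCH
  Bob (90000) -> MATCH
  Quinn (80000) -> MATCH


4 rows:
Alice, 100000
Grace, 120000
Bob, 90000
Quinn, 80000


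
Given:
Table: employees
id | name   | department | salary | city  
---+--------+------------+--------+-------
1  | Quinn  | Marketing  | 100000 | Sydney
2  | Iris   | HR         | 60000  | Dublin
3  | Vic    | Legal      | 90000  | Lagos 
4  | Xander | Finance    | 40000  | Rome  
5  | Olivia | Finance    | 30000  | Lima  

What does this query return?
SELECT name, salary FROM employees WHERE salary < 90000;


Filtering: salary < 90000
Matching: 3 rows

3 rows:
Iris, 60000
Xander, 40000
Olivia, 30000


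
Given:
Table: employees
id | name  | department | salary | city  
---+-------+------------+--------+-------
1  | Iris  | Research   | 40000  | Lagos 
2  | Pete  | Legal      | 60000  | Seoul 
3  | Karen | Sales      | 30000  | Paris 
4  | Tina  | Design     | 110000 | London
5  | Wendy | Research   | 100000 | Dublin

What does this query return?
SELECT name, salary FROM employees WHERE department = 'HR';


Filtering: department = 'HR'
Matching rows: 0

Empty result set (0 rows)


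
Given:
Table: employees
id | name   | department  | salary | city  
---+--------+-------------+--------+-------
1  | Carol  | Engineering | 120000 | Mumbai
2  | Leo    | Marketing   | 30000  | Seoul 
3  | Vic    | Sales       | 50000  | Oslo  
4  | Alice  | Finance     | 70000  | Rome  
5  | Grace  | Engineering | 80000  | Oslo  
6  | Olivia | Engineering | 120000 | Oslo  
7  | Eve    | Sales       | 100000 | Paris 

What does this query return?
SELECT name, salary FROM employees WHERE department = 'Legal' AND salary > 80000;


Filtering: department = 'Legal' AND salary > 80000
Matching: 0 rows

Empty result set (0 rows)


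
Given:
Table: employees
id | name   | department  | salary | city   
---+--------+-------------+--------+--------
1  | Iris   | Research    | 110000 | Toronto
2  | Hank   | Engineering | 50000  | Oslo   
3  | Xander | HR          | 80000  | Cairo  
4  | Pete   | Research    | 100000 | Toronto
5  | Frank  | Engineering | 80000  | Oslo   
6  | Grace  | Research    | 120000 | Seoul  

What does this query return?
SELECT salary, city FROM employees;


Projecting columns: salary, city

6 rows:
110000, Toronto
50000, Oslo
80000, Cairo
100000, Toronto
80000, Oslo
120000, Seoul


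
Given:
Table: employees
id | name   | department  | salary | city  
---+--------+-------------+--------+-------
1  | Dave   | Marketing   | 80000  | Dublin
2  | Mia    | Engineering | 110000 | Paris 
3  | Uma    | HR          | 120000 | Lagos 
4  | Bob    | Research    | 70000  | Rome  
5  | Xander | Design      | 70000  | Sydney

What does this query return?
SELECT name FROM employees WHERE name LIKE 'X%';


LIKE 'X%' matches names starting with 'X'
Matching: 1

1 rows:
Xander


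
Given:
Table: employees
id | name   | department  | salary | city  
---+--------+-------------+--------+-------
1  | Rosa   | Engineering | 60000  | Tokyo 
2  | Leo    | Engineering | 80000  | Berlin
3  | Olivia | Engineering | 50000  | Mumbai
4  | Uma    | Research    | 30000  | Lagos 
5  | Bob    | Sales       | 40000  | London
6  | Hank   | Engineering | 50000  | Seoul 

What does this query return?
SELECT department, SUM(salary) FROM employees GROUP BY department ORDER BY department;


Summing salary within each department:
  Engineering: 60000 + 80000 + 50000 + 50000 = 240000
  Research: 30000 = 30000
  Sales: 40000 = 40000


3 groups:
Engineering, 240000
Research, 30000
Sales, 40000


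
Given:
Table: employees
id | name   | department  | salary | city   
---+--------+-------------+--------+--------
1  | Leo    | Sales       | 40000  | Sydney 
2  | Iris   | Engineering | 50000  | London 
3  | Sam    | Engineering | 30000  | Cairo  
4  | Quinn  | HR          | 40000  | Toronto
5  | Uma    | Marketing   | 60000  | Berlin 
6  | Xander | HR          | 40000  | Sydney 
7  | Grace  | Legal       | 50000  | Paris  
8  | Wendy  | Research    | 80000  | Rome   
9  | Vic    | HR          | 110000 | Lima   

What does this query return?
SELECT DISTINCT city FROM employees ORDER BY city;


All 'city' values (row order): Sydney, London, Cairo, Toronto, Berlin, Sydney, Paris, Rome, Lima
Removing duplicates leaves 8 unique value(s).

8 values:
Berlin
Cairo
Lima
London
Paris
Rome
Sydney
Toronto


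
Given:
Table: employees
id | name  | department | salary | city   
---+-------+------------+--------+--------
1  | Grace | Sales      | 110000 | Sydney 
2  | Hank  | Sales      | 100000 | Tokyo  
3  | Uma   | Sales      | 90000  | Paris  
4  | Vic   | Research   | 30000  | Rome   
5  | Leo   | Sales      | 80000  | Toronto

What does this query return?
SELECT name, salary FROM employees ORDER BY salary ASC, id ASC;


Sorting by salary ASC, then id ASC for ties

5 rows:
Vic, 30000
Leo, 80000
Uma, 90000
Hank, 100000
Grace, 110000


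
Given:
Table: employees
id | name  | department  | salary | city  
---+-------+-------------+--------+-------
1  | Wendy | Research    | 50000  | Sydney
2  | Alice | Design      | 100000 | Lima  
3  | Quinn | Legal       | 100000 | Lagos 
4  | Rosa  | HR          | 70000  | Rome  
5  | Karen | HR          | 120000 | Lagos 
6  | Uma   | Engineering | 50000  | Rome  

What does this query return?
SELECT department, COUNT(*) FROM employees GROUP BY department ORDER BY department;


Assigning each row to its department group:
  Wendy -> Research
  Alice -> Design
  Quinn -> Legal
  Rosa -> HR
  Karen -> HR
  Uma -> Engineering


5 groups:
Design, 1
Engineering, 1
HR, 2
Legal, 1
Research, 1
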